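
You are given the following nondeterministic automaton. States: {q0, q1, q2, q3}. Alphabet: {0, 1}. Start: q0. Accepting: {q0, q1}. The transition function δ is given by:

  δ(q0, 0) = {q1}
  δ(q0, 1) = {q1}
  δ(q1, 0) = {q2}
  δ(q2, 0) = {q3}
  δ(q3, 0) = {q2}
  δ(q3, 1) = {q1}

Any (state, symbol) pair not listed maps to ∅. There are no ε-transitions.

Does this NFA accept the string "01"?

No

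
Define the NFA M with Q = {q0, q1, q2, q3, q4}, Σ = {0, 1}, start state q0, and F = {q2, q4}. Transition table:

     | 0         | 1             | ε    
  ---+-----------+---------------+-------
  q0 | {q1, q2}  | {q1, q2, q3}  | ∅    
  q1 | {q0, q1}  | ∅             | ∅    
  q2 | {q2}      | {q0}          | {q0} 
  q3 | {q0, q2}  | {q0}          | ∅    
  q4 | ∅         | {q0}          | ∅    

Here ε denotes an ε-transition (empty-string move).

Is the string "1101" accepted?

Yes

Start in {q0}.
Read '1': q0→{q1, q2, q3}; union {q1, q2, q3}; ε-closure = {q0, q1, q2, q3}.
Read '1': q0→{q1, q2, q3}, q1→∅, q2→{q0}, q3→{q0}; now {q0, q1, q2, q3}.
Read '0': q0→{q1, q2}, q1→{q0, q1}, q2→{q2}, q3→{q0, q2}; now {q0, q1, q2}.
Read '1': q0→{q1, q2, q3}, q1→∅, q2→{q0}; now {q0, q1, q2, q3}.
The final set {q0, q1, q2, q3} contains the accepting state q2.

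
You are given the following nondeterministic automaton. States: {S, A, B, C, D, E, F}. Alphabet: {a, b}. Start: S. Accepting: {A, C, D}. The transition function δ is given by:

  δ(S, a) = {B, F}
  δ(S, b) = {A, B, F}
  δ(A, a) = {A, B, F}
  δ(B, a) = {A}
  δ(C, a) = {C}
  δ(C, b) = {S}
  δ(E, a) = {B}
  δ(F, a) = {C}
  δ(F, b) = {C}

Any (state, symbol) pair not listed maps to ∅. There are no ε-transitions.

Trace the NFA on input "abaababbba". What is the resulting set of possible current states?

Start in {S}.
Read 'a': S→{B, F}; now {B, F}.
Read 'b': B→∅, F→{C}; now {C}.
Read 'a': C→{C}; now {C}.
Read 'a': C→{C}; now {C}.
Read 'b': C→{S}; now {S}.
Read 'a': S→{B, F}; now {B, F}.
Read 'b': B→∅, F→{C}; now {C}.
Read 'b': C→{S}; now {S}.
Read 'b': S→{A, B, F}; now {A, B, F}.
Read 'a': A→{A, B, F}, B→{A}, F→{C}; now {A, B, C, F}.

{A, B, C, F}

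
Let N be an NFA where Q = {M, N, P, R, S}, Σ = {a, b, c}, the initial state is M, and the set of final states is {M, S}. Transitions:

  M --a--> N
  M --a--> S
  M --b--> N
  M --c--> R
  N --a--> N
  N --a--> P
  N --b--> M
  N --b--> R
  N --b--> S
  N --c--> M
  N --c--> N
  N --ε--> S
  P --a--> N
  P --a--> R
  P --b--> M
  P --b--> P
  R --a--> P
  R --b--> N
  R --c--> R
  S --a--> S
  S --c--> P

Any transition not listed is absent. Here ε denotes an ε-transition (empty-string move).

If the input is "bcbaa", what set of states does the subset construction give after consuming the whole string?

Start in {M}.
Read 'b': M→{N}; union {N}; ε-closure = {N, S}.
Read 'c': N→{M, N}, S→{P}; union {M, N, P}; ε-closure = {M, N, P, S}.
Read 'b': M→{N}, N→{M, R, S}, P→{M, P}, S→∅; now {M, N, P, R, S}.
Read 'a': M→{N, S}, N→{N, P}, P→{N, R}, R→{P}, S→{S}; now {N, P, R, S}.
Read 'a': N→{N, P}, P→{N, R}, R→{P}, S→{S}; now {N, P, R, S}.

{N, P, R, S}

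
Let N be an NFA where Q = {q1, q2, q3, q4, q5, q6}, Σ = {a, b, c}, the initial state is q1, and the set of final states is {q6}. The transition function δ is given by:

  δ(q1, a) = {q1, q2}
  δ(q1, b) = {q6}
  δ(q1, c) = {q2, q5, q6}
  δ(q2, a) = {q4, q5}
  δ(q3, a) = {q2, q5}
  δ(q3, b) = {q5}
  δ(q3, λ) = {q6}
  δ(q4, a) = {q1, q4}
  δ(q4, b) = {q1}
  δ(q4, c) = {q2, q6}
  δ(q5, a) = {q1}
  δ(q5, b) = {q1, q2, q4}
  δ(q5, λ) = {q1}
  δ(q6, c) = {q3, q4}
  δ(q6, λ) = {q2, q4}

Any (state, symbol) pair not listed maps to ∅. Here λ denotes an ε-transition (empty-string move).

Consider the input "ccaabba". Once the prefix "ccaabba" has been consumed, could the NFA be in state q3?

Start in {q1}.
Read 'c': q1→{q2, q5, q6}; union {q2, q5, q6}; ε-closure = {q1, q2, q4, q5, q6}.
Read 'c': q1→{q2, q5, q6}, q2→∅, q4→{q2, q6}, q5→∅, q6→{q3, q4}; union {q2, q3, q4, q5, q6}; ε-closure = {q1, q2, q3, q4, q5, q6}.
Read 'a': q1→{q1, q2}, q2→{q4, q5}, q3→{q2, q5}, q4→{q1, q4}, q5→{q1}, q6→∅; now {q1, q2, q4, q5}.
Read 'a': q1→{q1, q2}, q2→{q4, q5}, q4→{q1, q4}, q5→{q1}; now {q1, q2, q4, q5}.
Read 'b': q1→{q6}, q2→∅, q4→{q1}, q5→{q1, q2, q4}; now {q1, q2, q4, q6}.
Read 'b': q1→{q6}, q2→∅, q4→{q1}, q6→∅; union {q1, q6}; ε-closure = {q1, q2, q4, q6}.
Read 'a': q1→{q1, q2}, q2→{q4, q5}, q4→{q1, q4}, q6→∅; now {q1, q2, q4, q5}.
State q3 is not in {q1, q2, q4, q5}.

No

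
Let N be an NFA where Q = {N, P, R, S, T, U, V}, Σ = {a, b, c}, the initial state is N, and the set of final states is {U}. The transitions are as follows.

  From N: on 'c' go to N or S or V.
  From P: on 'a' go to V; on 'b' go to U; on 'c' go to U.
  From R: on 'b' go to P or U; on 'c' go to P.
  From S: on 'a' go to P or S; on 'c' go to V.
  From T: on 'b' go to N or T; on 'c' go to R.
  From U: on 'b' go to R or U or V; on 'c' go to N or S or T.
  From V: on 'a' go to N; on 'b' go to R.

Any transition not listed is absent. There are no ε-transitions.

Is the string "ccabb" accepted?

Yes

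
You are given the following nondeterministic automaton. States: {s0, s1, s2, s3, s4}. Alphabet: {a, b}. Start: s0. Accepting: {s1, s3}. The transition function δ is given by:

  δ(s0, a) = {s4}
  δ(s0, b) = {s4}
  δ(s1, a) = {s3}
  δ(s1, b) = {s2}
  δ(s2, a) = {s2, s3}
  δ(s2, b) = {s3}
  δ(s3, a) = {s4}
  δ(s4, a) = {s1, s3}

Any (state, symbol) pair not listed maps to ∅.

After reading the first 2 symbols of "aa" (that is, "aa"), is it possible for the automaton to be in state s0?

Start in {s0}.
Read 'a': s0→{s4}; now {s4}.
Read 'a': s4→{s1, s3}; now {s1, s3}.
State s0 is not in {s1, s3}.

No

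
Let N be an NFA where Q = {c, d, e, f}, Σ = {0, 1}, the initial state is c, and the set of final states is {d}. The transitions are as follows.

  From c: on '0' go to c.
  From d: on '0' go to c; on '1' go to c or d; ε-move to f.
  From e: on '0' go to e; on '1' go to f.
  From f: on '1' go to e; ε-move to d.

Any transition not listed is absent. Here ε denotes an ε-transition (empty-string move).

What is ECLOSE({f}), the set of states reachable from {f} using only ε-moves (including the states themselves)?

Begin with {f}.
ε-move f → d; add d.

{d, f}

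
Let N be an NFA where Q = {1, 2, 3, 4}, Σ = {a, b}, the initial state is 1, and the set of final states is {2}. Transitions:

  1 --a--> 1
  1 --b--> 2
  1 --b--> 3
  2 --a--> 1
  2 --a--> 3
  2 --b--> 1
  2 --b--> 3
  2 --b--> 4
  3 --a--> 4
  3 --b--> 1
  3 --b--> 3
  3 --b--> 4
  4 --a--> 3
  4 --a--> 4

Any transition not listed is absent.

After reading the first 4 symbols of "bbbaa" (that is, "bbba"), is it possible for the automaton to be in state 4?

Yes

Start in {1}.
Read 'b': 1→{2, 3}; now {2, 3}.
Read 'b': 2→{1, 3, 4}, 3→{1, 3, 4}; now {1, 3, 4}.
Read 'b': 1→{2, 3}, 3→{1, 3, 4}, 4→∅; now {1, 2, 3, 4}.
Read 'a': 1→{1}, 2→{1, 3}, 3→{4}, 4→{3, 4}; now {1, 3, 4}.
State 4 is in {1, 3, 4}.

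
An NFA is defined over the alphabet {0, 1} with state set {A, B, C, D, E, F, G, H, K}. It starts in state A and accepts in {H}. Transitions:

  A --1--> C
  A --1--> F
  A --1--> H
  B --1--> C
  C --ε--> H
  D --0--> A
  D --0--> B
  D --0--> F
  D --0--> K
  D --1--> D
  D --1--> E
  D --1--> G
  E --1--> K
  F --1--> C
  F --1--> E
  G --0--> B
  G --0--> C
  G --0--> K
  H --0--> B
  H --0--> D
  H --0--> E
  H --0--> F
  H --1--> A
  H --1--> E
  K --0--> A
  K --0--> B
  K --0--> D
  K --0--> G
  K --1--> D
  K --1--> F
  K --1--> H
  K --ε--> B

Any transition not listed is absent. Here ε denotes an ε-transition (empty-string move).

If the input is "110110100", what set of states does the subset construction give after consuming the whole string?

{A, B, C, D, E, F, G, H, K}

Start in {A}.
Read '1': {A} → {C, F, H}.
Read '1': {C, F, H} → {A, C, E, H}.
Read '0': {A, C, E, H} → {B, D, E, F}.
Read '1': {B, D, E, F} → {B, C, D, E, G, H, K}.
Read '1': {B, C, D, E, G, H, K} → {A, B, C, D, E, F, G, H, K}.
Read '0': {A, B, C, D, E, F, G, H, K} → {A, B, C, D, E, F, G, H, K}.
Read '1': {A, B, C, D, E, F, G, H, K} → {A, B, C, D, E, F, G, H, K}.
Read '0': {A, B, C, D, E, F, G, H, K} → {A, B, C, D, E, F, G, H, K}.
Read '0': {A, B, C, D, E, F, G, H, K} → {A, B, C, D, E, F, G, H, K}.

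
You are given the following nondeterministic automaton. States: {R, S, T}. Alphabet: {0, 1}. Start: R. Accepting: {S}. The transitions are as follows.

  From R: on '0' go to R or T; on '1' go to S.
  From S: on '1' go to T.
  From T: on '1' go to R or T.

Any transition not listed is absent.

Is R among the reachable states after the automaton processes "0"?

Yes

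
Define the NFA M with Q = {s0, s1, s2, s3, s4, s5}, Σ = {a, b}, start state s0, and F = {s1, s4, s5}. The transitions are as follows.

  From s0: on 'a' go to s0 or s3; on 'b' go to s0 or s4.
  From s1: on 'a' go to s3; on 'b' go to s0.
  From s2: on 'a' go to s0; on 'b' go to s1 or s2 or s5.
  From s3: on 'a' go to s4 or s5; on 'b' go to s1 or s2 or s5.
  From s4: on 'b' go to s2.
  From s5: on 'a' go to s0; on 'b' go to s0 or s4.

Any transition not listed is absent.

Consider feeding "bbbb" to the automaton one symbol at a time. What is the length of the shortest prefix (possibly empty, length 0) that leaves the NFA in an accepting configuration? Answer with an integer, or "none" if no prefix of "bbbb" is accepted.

Start in {s0}.
Read 'b': {s0} → {s0, s4}.
None of the earlier sets intersect F, but {s0, s4} does.

1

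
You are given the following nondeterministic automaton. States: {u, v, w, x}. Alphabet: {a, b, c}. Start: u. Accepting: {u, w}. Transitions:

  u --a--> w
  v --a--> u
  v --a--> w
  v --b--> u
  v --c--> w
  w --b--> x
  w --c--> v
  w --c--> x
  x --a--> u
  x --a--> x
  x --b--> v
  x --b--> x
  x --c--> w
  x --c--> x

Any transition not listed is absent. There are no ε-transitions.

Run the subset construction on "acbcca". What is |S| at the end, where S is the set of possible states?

Start in {u}.
Read 'a': u→{w}; now {w}.
Read 'c': w→{v, x}; now {v, x}.
Read 'b': v→{u}, x→{v, x}; now {u, v, x}.
Read 'c': u→∅, v→{w}, x→{w, x}; now {w, x}.
Read 'c': w→{v, x}, x→{w, x}; now {v, w, x}.
Read 'a': v→{u, w}, w→∅, x→{u, x}; now {u, w, x}.
That set has 3 states.

3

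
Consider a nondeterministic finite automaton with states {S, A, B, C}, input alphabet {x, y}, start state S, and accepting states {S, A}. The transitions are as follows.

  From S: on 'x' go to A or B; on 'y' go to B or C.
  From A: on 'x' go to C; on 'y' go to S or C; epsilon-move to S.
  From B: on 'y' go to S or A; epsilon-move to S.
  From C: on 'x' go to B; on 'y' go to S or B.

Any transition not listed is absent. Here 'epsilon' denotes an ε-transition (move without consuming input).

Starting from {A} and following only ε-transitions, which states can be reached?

{S, A}

Begin with {A}.
ε-move A → S; add S.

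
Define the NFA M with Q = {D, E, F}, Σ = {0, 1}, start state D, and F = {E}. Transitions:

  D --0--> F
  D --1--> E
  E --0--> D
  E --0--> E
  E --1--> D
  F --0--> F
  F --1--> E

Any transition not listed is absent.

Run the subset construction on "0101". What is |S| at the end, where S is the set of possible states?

Start in {D}.
Read '0': D→{F}; now {F}.
Read '1': F→{E}; now {E}.
Read '0': E→{D, E}; now {D, E}.
Read '1': D→{E}, E→{D}; now {D, E}.
That set has 2 states.

2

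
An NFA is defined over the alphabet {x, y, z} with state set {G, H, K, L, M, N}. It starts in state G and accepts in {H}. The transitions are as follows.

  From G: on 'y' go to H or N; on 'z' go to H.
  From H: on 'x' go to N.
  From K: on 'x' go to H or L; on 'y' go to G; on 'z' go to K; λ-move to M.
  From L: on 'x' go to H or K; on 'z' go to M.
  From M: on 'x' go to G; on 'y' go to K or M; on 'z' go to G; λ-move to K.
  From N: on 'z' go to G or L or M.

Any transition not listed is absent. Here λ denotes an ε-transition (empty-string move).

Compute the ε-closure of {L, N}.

{L, N}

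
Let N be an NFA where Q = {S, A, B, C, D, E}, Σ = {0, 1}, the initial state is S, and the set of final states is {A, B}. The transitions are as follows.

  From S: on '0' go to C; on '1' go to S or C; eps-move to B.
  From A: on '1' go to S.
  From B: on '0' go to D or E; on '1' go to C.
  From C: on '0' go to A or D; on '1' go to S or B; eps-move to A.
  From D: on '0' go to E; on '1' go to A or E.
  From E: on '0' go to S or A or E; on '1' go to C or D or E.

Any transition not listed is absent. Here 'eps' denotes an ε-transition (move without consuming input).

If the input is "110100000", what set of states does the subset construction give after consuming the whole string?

{S, A, B, C, D, E}

Start: ε-closure({S}) = {S, B}.
Read '1': {S, B} → {S, A, B, C}.
Read '1': {S, A, B, C} → {S, A, B, C}.
Read '0': {S, A, B, C} → {A, C, D, E}.
Read '1': {A, C, D, E} → {S, A, B, C, D, E}.
Read '0': {S, A, B, C, D, E} → {S, A, B, C, D, E}.
Read '0': {S, A, B, C, D, E} → {S, A, B, C, D, E}.
Read '0': {S, A, B, C, D, E} → {S, A, B, C, D, E}.
Read '0': {S, A, B, C, D, E} → {S, A, B, C, D, E}.
Read '0': {S, A, B, C, D, E} → {S, A, B, C, D, E}.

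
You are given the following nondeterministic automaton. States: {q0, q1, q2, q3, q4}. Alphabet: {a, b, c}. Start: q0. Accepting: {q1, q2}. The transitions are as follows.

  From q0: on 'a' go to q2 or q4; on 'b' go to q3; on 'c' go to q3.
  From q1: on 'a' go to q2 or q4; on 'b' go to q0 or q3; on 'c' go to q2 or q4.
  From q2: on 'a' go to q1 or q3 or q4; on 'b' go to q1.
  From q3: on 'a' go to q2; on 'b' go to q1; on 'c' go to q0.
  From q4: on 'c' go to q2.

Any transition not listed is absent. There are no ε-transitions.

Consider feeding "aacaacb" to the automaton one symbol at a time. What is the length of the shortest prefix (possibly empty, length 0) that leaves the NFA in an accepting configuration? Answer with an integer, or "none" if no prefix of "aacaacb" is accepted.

1

Start in {q0}.
Read 'a': {q0} → {q2, q4}.
None of the earlier sets intersect F, but {q2, q4} does.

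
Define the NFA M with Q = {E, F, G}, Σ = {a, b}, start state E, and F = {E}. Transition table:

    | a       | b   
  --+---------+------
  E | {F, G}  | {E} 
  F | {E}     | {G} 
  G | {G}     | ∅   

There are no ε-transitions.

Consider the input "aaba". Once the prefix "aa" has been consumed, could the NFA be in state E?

Start in {E}.
Read 'a': E→{F, G}; now {F, G}.
Read 'a': F→{E}, G→{G}; now {E, G}.
State E is in {E, G}.

Yes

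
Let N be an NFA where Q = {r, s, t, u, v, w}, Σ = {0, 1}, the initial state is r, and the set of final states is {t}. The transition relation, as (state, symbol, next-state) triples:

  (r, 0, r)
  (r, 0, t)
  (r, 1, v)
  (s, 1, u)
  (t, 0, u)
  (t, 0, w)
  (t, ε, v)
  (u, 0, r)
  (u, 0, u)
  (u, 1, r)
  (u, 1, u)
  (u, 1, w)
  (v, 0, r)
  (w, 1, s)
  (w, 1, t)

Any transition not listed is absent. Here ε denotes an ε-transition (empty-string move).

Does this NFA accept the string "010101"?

Start in {r}.
Read '0': r→{r, t}; union {r, t}; ε-closure = {r, t, v}.
Read '1': r→{v}, t→∅, v→∅; now {v}.
Read '0': v→{r}; now {r}.
Read '1': r→{v}; now {v}.
Read '0': v→{r}; now {r}.
Read '1': r→{v}; now {v}.
The final set {v} contains no accepting state.

No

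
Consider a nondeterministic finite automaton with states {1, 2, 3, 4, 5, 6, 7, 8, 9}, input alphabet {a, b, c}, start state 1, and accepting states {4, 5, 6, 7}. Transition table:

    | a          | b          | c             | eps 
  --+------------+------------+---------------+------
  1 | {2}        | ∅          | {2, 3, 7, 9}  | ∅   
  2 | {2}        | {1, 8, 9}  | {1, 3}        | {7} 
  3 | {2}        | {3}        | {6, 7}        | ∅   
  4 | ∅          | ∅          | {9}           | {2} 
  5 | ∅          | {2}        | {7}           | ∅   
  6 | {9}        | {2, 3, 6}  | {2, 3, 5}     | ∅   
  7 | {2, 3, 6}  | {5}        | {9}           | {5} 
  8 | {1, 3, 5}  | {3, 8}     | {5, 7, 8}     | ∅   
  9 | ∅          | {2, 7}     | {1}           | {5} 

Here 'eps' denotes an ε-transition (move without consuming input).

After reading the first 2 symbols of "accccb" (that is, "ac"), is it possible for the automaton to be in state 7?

Yes

Start in {1}.
Read 'a': {1} → {2, 5, 7}.
Read 'c': {2, 5, 7} → {1, 3, 5, 7, 9}.
State 7 is in {1, 3, 5, 7, 9}.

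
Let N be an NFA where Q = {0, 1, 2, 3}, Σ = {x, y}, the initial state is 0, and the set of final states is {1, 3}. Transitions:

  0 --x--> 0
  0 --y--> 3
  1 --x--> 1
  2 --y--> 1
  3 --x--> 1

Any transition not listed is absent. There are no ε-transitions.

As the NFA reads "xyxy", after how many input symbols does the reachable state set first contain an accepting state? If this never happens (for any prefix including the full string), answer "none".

Start in {0}.
Read 'x': 0→{0}; now {0}.
Read 'y': 0→{3}; now {3}.
None of the earlier sets intersect F, but {3} does.

2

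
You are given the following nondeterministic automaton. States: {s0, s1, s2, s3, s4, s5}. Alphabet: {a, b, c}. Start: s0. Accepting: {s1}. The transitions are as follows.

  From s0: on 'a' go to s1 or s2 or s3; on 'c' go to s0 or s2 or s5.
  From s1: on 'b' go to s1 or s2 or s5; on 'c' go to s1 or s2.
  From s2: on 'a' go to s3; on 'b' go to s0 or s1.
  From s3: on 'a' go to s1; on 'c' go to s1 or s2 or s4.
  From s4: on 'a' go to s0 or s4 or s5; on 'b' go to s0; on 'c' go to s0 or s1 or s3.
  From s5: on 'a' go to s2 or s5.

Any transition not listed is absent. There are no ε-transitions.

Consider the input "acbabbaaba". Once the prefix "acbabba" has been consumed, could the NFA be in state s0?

No

Start in {s0}.
Read 'a': {s0} → {s1, s2, s3}.
Read 'c': {s1, s2, s3} → {s1, s2, s4}.
Read 'b': {s1, s2, s4} → {s0, s1, s2, s5}.
Read 'a': {s0, s1, s2, s5} → {s1, s2, s3, s5}.
Read 'b': {s1, s2, s3, s5} → {s0, s1, s2, s5}.
Read 'b': {s0, s1, s2, s5} → {s0, s1, s2, s5}.
Read 'a': {s0, s1, s2, s5} → {s1, s2, s3, s5}.
State s0 is not in {s1, s2, s3, s5}.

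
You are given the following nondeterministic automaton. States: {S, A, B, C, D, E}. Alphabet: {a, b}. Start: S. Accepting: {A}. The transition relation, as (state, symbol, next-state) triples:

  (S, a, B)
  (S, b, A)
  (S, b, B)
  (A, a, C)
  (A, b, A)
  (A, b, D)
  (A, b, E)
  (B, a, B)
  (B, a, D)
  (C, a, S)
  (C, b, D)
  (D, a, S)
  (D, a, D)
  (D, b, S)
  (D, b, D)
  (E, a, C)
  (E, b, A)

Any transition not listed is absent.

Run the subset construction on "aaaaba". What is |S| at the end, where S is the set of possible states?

4

Start in {S}.
Read 'a': S→{B}; now {B}.
Read 'a': B→{B, D}; now {B, D}.
Read 'a': B→{B, D}, D→{S, D}; now {S, B, D}.
Read 'a': S→{B}, B→{B, D}, D→{S, D}; now {S, B, D}.
Read 'b': S→{A, B}, B→∅, D→{S, D}; now {S, A, B, D}.
Read 'a': S→{B}, A→{C}, B→{B, D}, D→{S, D}; now {S, B, C, D}.
That set has 4 states.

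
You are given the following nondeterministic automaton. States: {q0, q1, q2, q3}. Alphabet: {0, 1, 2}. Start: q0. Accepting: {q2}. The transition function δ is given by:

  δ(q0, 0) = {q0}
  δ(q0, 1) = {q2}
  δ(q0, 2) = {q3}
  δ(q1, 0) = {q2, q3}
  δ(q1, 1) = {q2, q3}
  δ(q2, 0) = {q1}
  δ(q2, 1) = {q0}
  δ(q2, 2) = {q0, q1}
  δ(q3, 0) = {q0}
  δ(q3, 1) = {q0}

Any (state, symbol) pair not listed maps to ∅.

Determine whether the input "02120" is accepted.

Start in {q0}.
Read '0': q0→{q0}; now {q0}.
Read '2': q0→{q3}; now {q3}.
Read '1': q3→{q0}; now {q0}.
Read '2': q0→{q3}; now {q3}.
Read '0': q3→{q0}; now {q0}.
The final set {q0} contains no accepting state.

No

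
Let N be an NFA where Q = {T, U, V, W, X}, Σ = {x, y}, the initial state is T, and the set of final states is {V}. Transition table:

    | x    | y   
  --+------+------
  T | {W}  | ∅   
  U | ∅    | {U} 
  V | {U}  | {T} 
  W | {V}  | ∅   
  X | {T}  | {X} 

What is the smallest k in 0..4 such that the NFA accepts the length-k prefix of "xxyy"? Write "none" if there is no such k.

Start in {T}.
Read 'x': T→{W}; now {W}.
Read 'x': W→{V}; now {V}.
None of the earlier sets intersect F, but {V} does.

2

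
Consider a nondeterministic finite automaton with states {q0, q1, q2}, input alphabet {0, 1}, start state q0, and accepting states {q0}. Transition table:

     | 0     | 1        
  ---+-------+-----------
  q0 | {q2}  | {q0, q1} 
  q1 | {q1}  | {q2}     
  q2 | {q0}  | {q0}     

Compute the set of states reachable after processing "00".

{q0}

Start in {q0}.
Read '0': q0→{q2}; now {q2}.
Read '0': q2→{q0}; now {q0}.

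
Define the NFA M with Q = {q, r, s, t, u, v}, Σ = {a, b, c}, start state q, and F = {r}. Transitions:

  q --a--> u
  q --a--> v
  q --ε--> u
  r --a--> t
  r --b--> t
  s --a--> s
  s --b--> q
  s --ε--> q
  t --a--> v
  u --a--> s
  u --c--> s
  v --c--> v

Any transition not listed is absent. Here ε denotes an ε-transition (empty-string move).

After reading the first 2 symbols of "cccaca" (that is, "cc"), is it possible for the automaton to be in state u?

Yes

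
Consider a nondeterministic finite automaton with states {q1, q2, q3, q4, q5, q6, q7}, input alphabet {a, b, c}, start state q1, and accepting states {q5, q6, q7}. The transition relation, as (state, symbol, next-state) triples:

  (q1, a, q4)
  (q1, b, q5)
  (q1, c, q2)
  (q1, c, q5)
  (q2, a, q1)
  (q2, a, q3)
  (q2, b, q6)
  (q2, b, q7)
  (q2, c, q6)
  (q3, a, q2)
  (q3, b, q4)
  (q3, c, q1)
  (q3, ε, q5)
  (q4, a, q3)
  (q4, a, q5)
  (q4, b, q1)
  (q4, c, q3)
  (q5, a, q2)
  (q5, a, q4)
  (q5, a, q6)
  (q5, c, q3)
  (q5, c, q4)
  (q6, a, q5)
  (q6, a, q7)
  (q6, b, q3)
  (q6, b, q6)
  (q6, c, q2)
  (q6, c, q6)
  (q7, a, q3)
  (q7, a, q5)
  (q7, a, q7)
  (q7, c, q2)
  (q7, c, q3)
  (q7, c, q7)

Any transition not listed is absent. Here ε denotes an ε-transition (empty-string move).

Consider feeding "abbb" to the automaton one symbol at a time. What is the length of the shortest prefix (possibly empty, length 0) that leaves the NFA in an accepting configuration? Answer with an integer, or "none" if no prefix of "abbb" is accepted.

Start in {q1}.
Read 'a': q1→{q4}; now {q4}.
Read 'b': q4→{q1}; now {q1}.
Read 'b': q1→{q5}; now {q5}.
None of the earlier sets intersect F, but {q5} does.

3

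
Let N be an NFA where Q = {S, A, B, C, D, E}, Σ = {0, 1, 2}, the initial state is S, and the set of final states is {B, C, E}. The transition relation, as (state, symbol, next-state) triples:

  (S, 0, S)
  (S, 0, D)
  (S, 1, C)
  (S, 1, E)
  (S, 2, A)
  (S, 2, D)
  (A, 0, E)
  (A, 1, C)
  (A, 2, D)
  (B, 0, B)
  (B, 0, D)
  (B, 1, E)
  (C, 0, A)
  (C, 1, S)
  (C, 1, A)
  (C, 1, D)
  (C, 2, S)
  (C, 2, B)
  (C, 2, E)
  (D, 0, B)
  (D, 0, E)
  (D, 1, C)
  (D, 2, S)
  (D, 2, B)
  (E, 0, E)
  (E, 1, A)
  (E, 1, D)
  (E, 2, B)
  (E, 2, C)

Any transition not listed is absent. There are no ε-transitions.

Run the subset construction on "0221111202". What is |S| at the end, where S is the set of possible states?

5

Start in {S}.
Read '0': S→{S, D}; now {S, D}.
Read '2': S→{A, D}, D→{S, B}; now {S, A, B, D}.
Read '2': S→{A, D}, A→{D}, B→∅, D→{S, B}; now {S, A, B, D}.
Read '1': S→{C, E}, A→{C}, B→{E}, D→{C}; now {C, E}.
Read '1': C→{S, A, D}, E→{A, D}; now {S, A, D}.
Read '1': S→{C, E}, A→{C}, D→{C}; now {C, E}.
Read '1': C→{S, A, D}, E→{A, D}; now {S, A, D}.
Read '2': S→{A, D}, A→{D}, D→{S, B}; now {S, A, B, D}.
Read '0': S→{S, D}, A→{E}, B→{B, D}, D→{B, E}; now {S, B, D, E}.
Read '2': S→{A, D}, B→∅, D→{S, B}, E→{B, C}; now {S, A, B, C, D}.
That set has 5 states.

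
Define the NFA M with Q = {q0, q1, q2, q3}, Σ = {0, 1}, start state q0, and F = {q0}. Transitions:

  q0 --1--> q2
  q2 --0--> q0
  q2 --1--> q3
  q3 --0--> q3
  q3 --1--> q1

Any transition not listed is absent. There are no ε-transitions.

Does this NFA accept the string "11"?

No

Start in {q0}.
Read '1': {q0} → {q2}.
Read '1': {q2} → {q3}.
The final set {q3} contains no accepting state.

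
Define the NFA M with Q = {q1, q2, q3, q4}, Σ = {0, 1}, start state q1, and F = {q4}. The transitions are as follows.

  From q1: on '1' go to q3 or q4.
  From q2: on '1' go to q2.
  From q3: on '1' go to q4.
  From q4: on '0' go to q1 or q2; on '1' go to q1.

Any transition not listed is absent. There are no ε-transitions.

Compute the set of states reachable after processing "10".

Start in {q1}.
Read '1': q1→{q3, q4}; now {q3, q4}.
Read '0': q3→∅, q4→{q1, q2}; now {q1, q2}.

{q1, q2}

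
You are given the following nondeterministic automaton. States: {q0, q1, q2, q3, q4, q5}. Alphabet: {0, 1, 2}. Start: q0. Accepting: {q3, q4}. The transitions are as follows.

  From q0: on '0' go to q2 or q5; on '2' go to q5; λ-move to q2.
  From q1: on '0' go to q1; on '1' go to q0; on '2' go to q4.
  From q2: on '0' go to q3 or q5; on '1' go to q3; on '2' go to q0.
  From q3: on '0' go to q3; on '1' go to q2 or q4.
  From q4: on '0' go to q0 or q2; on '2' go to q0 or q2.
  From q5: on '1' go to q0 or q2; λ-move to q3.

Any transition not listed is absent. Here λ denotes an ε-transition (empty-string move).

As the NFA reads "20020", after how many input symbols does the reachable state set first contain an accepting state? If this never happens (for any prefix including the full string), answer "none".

Start: ε-closure({q0}) = {q0, q2}.
Read '2': q0→{q5}, q2→{q0}; union {q0, q5}; ε-closure = {q0, q2, q3, q5}.
None of the earlier sets intersect F, but {q0, q2, q3, q5} does.

1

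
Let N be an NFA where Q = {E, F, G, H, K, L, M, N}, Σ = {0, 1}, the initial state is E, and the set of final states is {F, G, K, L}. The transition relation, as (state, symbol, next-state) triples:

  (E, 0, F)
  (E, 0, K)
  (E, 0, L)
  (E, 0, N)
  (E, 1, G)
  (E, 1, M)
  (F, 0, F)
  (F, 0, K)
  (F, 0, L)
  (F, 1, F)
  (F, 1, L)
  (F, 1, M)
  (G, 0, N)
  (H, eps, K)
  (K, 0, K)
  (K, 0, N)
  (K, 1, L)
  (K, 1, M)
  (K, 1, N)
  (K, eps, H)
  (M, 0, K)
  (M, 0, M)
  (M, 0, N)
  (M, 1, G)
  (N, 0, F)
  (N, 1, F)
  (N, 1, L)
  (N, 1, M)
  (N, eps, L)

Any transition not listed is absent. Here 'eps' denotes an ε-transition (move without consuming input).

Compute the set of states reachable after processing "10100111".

{F, G, L, M}

Start in {E}.
Read '1': E→{G, M}; now {G, M}.
Read '0': G→{N}, M→{K, M, N}; union {K, M, N}; ε-closure = {H, K, L, M, N}.
Read '1': H→∅, K→{L, M, N}, L→∅, M→{G}, N→{F, L, M}; now {F, G, L, M, N}.
Read '0': F→{F, K, L}, G→{N}, L→∅, M→{K, M, N}, N→{F}; union {F, K, L, M, N}; ε-closure = {F, H, K, L, M, N}.
Read '0': F→{F, K, L}, H→∅, K→{K, N}, L→∅, M→{K, M, N}, N→{F}; union {F, K, L, M, N}; ε-closure = {F, H, K, L, M, N}.
Read '1': F→{F, L, M}, H→∅, K→{L, M, N}, L→∅, M→{G}, N→{F, L, M}; now {F, G, L, M, N}.
Read '1': F→{F, L, M}, G→∅, L→∅, M→{G}, N→{F, L, M}; now {F, G, L, M}.
Read '1': F→{F, L, M}, G→∅, L→∅, M→{G}; now {F, G, L, M}.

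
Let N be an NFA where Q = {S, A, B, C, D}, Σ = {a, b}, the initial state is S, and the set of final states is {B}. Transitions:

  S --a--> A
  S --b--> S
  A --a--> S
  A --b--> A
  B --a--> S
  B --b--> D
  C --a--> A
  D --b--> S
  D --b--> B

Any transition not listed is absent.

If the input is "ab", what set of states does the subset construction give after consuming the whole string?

{A}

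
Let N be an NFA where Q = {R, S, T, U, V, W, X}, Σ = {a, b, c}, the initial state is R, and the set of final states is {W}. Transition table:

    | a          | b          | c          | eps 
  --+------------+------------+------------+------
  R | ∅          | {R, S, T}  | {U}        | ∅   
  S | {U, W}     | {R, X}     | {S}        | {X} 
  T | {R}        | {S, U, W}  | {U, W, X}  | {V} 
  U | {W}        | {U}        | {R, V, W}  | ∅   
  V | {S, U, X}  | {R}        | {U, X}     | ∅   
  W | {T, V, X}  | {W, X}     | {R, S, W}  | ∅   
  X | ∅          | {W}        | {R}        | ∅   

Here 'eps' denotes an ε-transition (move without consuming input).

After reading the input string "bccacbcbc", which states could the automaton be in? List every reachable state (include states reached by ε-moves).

{R, S, U, V, W, X}

Start in {R}.
Read 'b': R→{R, S, T}; union {R, S, T}; ε-closure = {R, S, T, V, X}.
Read 'c': R→{U}, S→{S}, T→{U, W, X}, V→{U, X}, X→{R}; now {R, S, U, W, X}.
Read 'c': R→{U}, S→{S}, U→{R, V, W}, W→{R, S, W}, X→{R}; union {R, S, U, V, W}; ε-closure = {R, S, U, V, W, X}.
Read 'a': R→∅, S→{U, W}, U→{W}, V→{S, U, X}, W→{T, V, X}, X→∅; now {S, T, U, V, W, X}.
Read 'c': S→{S}, T→{U, W, X}, U→{R, V, W}, V→{U, X}, W→{R, S, W}, X→{R}; now {R, S, U, V, W, X}.
Read 'b': R→{R, S, T}, S→{R, X}, U→{U}, V→{R}, W→{W, X}, X→{W}; union {R, S, T, U, W, X}; ε-closure = {R, S, T, U, V, W, X}.
Read 'c': R→{U}, S→{S}, T→{U, W, X}, U→{R, V, W}, V→{U, X}, W→{R, S, W}, X→{R}; now {R, S, U, V, W, X}.
Read 'b': R→{R, S, T}, S→{R, X}, U→{U}, V→{R}, W→{W, X}, X→{W}; union {R, S, T, U, W, X}; ε-closure = {R, S, T, U, V, W, X}.
Read 'c': R→{U}, S→{S}, T→{U, W, X}, U→{R, V, W}, V→{U, X}, W→{R, S, W}, X→{R}; now {R, S, U, V, W, X}.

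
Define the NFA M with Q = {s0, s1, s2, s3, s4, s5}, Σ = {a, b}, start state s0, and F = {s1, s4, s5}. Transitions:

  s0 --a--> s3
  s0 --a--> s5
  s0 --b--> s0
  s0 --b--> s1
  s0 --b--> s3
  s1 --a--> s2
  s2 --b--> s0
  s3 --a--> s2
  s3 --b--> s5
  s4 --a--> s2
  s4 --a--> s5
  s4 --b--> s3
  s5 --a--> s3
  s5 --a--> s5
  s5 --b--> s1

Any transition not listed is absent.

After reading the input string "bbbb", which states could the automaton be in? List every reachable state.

{s0, s1, s3, s5}

Start in {s0}.
Read 'b': s0→{s0, s1, s3}; now {s0, s1, s3}.
Read 'b': s0→{s0, s1, s3}, s1→∅, s3→{s5}; now {s0, s1, s3, s5}.
Read 'b': s0→{s0, s1, s3}, s1→∅, s3→{s5}, s5→{s1}; now {s0, s1, s3, s5}.
Read 'b': s0→{s0, s1, s3}, s1→∅, s3→{s5}, s5→{s1}; now {s0, s1, s3, s5}.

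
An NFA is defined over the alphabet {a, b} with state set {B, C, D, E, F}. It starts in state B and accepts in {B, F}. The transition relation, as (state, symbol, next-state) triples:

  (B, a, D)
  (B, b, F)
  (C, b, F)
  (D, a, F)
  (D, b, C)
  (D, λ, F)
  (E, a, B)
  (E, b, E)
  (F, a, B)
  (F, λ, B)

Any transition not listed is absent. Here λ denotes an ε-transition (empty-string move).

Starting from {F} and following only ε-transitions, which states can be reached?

{B, F}

Begin with {F}.
ε-move F → B; add B.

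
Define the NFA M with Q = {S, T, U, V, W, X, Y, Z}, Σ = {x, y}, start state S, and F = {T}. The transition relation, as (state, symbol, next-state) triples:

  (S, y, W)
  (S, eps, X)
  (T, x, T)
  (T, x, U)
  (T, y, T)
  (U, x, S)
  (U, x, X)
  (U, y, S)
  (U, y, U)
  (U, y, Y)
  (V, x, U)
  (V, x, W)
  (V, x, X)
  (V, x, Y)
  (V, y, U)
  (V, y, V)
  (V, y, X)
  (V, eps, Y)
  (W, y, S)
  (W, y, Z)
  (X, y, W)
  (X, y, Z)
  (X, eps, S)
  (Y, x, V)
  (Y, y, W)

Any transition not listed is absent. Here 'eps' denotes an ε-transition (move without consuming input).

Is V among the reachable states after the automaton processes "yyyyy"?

Start: ε-closure({S}) = {S, X}.
Read 'y': S→{W}, X→{W, Z}; now {W, Z}.
Read 'y': W→{S, Z}, Z→∅; union {S, Z}; ε-closure = {S, X, Z}.
Read 'y': S→{W}, X→{W, Z}, Z→∅; now {W, Z}.
Read 'y': W→{S, Z}, Z→∅; union {S, Z}; ε-closure = {S, X, Z}.
Read 'y': S→{W}, X→{W, Z}, Z→∅; now {W, Z}.
State V is not in {W, Z}.

No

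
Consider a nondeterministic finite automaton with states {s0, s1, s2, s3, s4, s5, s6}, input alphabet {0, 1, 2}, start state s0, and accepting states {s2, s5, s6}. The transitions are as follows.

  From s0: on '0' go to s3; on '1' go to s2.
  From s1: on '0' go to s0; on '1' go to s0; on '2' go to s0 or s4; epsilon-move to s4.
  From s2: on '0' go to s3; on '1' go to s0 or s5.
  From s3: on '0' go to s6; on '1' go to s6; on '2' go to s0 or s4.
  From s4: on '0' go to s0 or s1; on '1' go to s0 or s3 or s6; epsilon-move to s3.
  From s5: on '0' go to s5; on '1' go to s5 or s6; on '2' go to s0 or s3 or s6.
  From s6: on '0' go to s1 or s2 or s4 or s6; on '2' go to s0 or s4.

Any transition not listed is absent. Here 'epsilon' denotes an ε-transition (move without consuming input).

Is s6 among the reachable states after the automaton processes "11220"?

Start in {s0}.
Read '1': {s0} → {s2}.
Read '1': {s2} → {s0, s5}.
Read '2': {s0, s5} → {s0, s3, s6}.
Read '2': {s0, s3, s6} → {s0, s3, s4}.
Read '0': {s0, s3, s4} → {s0, s1, s3, s4, s6}.
State s6 is in {s0, s1, s3, s4, s6}.

Yes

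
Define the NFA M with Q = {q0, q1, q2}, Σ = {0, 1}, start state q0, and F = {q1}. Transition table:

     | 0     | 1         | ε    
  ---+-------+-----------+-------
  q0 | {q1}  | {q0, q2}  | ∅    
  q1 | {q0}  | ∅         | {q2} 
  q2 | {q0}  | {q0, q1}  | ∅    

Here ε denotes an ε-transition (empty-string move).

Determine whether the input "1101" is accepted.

Yes

Start in {q0}.
Read '1': {q0} → {q0, q2}.
Read '1': {q0, q2} → {q0, q1, q2}.
Read '0': {q0, q1, q2} → {q0, q1, q2}.
Read '1': {q0, q1, q2} → {q0, q1, q2}.
The final set {q0, q1, q2} contains the accepting state q1.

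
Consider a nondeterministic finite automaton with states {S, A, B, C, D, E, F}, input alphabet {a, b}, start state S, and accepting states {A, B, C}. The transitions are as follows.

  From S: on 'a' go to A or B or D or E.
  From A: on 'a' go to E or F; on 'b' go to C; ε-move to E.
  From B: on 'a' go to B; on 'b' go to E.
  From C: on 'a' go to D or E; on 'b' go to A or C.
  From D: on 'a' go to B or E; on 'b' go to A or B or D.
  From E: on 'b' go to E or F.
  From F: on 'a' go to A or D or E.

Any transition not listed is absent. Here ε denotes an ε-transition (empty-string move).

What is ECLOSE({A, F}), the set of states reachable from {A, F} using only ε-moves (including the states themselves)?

Begin with {A, F}.
ε-move A → E; add E.

{A, E, F}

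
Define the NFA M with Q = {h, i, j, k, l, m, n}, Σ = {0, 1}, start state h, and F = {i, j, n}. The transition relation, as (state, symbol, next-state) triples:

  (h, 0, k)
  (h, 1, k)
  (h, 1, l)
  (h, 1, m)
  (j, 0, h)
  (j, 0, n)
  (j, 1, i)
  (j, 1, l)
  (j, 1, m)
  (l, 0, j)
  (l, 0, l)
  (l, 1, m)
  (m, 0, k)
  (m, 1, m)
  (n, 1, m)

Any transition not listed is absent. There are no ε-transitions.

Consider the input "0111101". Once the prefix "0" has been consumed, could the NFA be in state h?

No

Start in {h}.
Read '0': {h} → {k}.
State h is not in {k}.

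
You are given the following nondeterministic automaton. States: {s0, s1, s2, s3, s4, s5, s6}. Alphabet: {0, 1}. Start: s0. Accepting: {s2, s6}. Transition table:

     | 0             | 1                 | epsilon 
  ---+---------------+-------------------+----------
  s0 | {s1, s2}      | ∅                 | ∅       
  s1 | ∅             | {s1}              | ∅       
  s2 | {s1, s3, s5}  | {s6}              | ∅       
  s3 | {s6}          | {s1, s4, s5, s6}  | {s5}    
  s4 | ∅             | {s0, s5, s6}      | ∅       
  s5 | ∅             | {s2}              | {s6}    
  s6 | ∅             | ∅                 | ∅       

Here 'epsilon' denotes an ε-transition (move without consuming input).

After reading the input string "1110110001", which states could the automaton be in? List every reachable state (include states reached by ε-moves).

∅

Start in {s0}.
Read '1': s0→∅; now ∅.
The set is empty and remains empty for the remaining 9 symbols.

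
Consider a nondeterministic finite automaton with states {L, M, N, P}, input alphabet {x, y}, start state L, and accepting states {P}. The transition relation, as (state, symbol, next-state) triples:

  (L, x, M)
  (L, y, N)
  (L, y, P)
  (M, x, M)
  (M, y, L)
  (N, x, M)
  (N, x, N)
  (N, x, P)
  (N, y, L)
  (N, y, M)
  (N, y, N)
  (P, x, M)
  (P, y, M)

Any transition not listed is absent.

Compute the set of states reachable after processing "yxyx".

Start in {L}.
Read 'y': L→{N, P}; now {N, P}.
Read 'x': N→{M, N, P}, P→{M}; now {M, N, P}.
Read 'y': M→{L}, N→{L, M, N}, P→{M}; now {L, M, N}.
Read 'x': L→{M}, M→{M}, N→{M, N, P}; now {M, N, P}.

{M, N, P}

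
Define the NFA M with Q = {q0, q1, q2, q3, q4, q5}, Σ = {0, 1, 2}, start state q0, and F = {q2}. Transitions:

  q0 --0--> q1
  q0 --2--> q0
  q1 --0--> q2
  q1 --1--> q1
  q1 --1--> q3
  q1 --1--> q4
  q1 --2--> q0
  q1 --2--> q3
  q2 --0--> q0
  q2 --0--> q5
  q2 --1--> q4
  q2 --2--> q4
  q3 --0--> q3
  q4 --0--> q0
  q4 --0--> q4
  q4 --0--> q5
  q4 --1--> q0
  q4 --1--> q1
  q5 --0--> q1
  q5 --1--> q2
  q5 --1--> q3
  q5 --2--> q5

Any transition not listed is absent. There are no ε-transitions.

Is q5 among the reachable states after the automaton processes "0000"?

No

Start in {q0}.
Read '0': {q0} → {q1}.
Read '0': {q1} → {q2}.
Read '0': {q2} → {q0, q5}.
Read '0': {q0, q5} → {q1}.
State q5 is not in {q1}.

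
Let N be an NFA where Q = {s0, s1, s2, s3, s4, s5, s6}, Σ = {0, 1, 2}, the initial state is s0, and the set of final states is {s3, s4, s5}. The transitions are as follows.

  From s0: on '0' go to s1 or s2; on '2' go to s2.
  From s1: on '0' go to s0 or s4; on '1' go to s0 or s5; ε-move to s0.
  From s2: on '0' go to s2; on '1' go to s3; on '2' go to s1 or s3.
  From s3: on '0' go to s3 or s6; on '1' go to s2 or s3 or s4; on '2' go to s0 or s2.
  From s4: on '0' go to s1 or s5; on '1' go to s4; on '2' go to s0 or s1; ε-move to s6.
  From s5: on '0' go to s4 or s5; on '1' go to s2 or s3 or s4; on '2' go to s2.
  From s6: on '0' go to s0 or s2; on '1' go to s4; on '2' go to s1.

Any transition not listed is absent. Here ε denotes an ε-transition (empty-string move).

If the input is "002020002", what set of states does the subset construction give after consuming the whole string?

{s0, s1, s2, s3}

Start in {s0}.
Read '0': s0→{s1, s2}; union {s1, s2}; ε-closure = {s0, s1, s2}.
Read '0': s0→{s1, s2}, s1→{s0, s4}, s2→{s2}; union {s0, s1, s2, s4}; ε-closure = {s0, s1, s2, s4, s6}.
Read '2': s0→{s2}, s1→∅, s2→{s1, s3}, s4→{s0, s1}, s6→{s1}; now {s0, s1, s2, s3}.
Read '0': s0→{s1, s2}, s1→{s0, s4}, s2→{s2}, s3→{s3, s6}; now {s0, s1, s2, s3, s4, s6}.
Read '2': s0→{s2}, s1→∅, s2→{s1, s3}, s3→{s0, s2}, s4→{s0, s1}, s6→{s1}; now {s0, s1, s2, s3}.
Read '0': s0→{s1, s2}, s1→{s0, s4}, s2→{s2}, s3→{s3, s6}; now {s0, s1, s2, s3, s4, s6}.
Read '0': s0→{s1, s2}, s1→{s0, s4}, s2→{s2}, s3→{s3, s6}, s4→{s1, s5}, s6→{s0, s2}; now {s0, s1, s2, s3, s4, s5, s6}.
Read '0': s0→{s1, s2}, s1→{s0, s4}, s2→{s2}, s3→{s3, s6}, s4→{s1, s5}, s5→{s4, s5}, s6→{s0, s2}; now {s0, s1, s2, s3, s4, s5, s6}.
Read '2': s0→{s2}, s1→∅, s2→{s1, s3}, s3→{s0, s2}, s4→{s0, s1}, s5→{s2}, s6→{s1}; now {s0, s1, s2, s3}.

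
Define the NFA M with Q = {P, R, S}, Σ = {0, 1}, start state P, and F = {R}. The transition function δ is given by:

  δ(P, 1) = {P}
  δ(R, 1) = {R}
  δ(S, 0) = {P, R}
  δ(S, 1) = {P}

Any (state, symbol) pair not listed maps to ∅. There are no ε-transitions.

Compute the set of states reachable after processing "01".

Start in {P}.
Read '0': {P} → ∅.
The set is empty and remains empty for the remaining 1 symbol.

∅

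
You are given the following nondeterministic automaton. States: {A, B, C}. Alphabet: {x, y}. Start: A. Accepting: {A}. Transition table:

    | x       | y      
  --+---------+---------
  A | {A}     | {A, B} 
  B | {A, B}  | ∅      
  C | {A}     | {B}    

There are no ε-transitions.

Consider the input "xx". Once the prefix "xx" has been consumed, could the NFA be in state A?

Yes

Start in {A}.
Read 'x': A→{A}; now {A}.
Read 'x': A→{A}; now {A}.
State A is in {A}.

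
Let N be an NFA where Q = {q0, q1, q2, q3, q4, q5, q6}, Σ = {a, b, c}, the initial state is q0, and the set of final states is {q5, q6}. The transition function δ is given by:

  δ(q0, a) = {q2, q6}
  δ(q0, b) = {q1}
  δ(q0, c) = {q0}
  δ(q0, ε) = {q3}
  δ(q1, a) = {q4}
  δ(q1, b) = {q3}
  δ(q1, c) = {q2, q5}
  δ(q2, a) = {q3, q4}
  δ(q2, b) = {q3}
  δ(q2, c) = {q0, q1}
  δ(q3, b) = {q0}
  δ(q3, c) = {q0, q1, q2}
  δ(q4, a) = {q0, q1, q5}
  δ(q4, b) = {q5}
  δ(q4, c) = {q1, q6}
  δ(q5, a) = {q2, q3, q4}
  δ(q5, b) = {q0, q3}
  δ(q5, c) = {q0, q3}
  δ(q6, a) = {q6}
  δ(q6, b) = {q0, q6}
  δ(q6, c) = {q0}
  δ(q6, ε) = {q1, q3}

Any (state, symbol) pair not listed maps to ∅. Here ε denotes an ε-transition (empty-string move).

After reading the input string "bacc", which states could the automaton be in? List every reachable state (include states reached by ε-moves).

{q0, q1, q2, q3, q5}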